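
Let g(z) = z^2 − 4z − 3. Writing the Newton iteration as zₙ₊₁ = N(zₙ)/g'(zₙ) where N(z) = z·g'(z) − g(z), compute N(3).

g'(z) = 2z − 4.
N(z) = z·g'(z) − g(z) = z·(2z − 4) − (z^2 − 4z − 3) = z^2 + 3.
N(3) = 12.

12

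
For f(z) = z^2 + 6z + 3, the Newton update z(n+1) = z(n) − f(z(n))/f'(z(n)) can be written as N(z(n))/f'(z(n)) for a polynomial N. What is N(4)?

f'(z) = 2z + 6.
N(z) = z·f'(z) − f(z) = z·(2z + 6) − (z^2 + 6z + 3) = z^2 − 3.
N(4) = 13.

13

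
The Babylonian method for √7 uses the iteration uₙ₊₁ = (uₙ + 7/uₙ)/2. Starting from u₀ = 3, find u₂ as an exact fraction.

u₁ = (3 + 7/3)/2 = 8/3.
u₂ = (8/3 + 7/(8/3))/2 = 127/48.

127/48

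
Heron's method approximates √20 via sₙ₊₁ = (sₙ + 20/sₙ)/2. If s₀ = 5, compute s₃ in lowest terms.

51841/11592

s₁ = (5 + 20/5)/2 = 9/2.
s₂ = (9/2 + 20/(9/2))/2 = 161/36.
s₃ = (161/36 + 20/(161/36))/2 = 51841/11592.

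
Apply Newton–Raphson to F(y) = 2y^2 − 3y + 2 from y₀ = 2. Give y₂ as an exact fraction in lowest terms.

F'(y) = 4y − 3.
F(2) = 4, F'(2) = 5, so y₁ = 2 − 4/5 = 6/5.
F(6/5) = 32/25, F'(6/5) = 9/5, so y₂ = (6/5) − (32/25)/(9/5) = 22/45.

22/45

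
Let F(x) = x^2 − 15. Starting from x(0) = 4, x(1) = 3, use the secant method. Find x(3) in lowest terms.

F(4) = 1, F(3) = −6. x(2) = 3 − (−6)·(3 − 4)/((−6) − 1) = 27/7.
F(3) = −6, F(27/7) = −6/49. x(3) = (27/7) − (−6/49)·((27/7) − 3)/((−6/49) − (−6)) = 31/8.

31/8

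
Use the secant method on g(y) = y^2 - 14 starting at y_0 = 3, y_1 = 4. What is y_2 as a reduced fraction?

g(3) = -5, g(4) = 2. y_2 = 4 - 2·(4 - 3)/(2 - (-5)) = 26/7.

26/7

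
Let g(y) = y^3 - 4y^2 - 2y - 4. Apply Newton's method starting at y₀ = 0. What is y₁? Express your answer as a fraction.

-2

g'(y) = 3y^2 - 8y - 2.
g(0) = -4, g'(0) = -2, so y₁ = 0 - (-4)/(-2) = -2.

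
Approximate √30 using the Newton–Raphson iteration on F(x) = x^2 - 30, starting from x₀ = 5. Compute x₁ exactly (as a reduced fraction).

F'(x) = 2x.
F(5) = -5, F'(5) = 10, so x₁ = 5 - (-5)/10 = 11/2.

11/2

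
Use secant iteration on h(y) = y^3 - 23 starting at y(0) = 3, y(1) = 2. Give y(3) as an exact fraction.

h(3) = 4, h(2) = -15. y(2) = 2 - (-15)·(2 - 3)/((-15) - 4) = 53/19.
h(2) = -15, h(53/19) = -8880/6859. y(3) = (53/19) - (-8880/6859)·((53/19) - 2)/((-8880/6859) - (-15)) = 5983/2089.

5983/2089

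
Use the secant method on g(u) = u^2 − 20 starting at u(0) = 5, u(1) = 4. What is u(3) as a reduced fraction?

g(5) = 5, g(4) = −4. u(2) = 4 − (−4)·(4 − 5)/((−4) − 5) = 40/9.
g(4) = −4, g(40/9) = −20/81. u(3) = (40/9) − (−20/81)·((40/9) − 4)/((−20/81) − (−4)) = 85/19.

85/19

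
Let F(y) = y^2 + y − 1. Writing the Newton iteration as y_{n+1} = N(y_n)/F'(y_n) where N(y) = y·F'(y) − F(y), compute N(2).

5

F'(y) = 2y + 1.
N(y) = y·F'(y) − F(y) = y·(2y + 1) − (y^2 + y − 1) = y^2 + 1.
N(2) = 5.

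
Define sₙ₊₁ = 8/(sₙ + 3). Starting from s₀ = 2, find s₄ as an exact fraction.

s₁ = 8/(2 + 3) = 8/5.
s₂ = 8/(8/5 + 3) = 40/23.
s₃ = 8/(40/23 + 3) = 184/109.
s₄ = 8/(184/109 + 3) = 872/511.

872/511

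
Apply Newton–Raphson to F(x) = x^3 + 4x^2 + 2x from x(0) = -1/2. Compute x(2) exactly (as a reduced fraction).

-126/215

F'(x) = 3x^2 + 8x + 2.
F(-1/2) = -1/8, F'(-1/2) = -5/4, so x(1) = (-1/2) - (-1/8)/(-5/4) = -3/5.
F(-3/5) = 3/125, F'(-3/5) = -43/25, so x(2) = (-3/5) - (3/125)/(-43/25) = -126/215.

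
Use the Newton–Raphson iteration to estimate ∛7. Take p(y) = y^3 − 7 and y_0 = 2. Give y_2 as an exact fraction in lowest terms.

p'(y) = 3y^2.
p(2) = 1, p'(2) = 12, so y_1 = 2 − 1/12 = 23/12.
p(23/12) = 71/1728, p'(23/12) = 529/48, so y_2 = (23/12) − (71/1728)/(529/48) = 18215/9522.

18215/9522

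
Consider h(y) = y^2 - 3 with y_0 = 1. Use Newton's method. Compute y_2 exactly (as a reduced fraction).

7/4

h'(y) = 2y.
h(1) = -2, h'(1) = 2, so y_1 = 1 - (-2)/2 = 2.
h(2) = 1, h'(2) = 4, so y_2 = 2 - 1/4 = 7/4.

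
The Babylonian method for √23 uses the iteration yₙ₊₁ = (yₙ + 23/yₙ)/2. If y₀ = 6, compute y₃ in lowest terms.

y₁ = (6 + 23/6)/2 = 59/12.
y₂ = (59/12 + 23/(59/12))/2 = 6793/1416.
y₃ = (6793/1416 + 23/(6793/1416))/2 = 92261137/19237776.

92261137/19237776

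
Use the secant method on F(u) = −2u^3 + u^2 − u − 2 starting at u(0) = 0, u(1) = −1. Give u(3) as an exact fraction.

−2/3

F(0) = −2, F(−1) = 2. u(2) = (−1) − 2·((−1) − 0)/(2 − (−2)) = −1/2.
F(−1) = 2, F(−1/2) = −1. u(3) = (−1/2) − (−1)·((−1/2) − (−1))/((−1) − 2) = −2/3.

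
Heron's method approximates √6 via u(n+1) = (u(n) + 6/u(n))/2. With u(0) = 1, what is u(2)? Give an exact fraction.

u(1) = (1 + 6/1)/2 = 7/2.
u(2) = (7/2 + 6/(7/2))/2 = 73/28.

73/28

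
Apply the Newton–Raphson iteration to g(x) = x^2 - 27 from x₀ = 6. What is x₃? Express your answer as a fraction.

g'(x) = 2x.
g(6) = 9, g'(6) = 12, so x₁ = 6 - 9/12 = 21/4.
g(21/4) = 9/16, g'(21/4) = 21/2, so x₂ = (21/4) - (9/16)/(21/2) = 291/56.
g(291/56) = 9/3136, g'(291/56) = 291/28, so x₃ = (291/56) - (9/3136)/(291/28) = 56451/10864.

56451/10864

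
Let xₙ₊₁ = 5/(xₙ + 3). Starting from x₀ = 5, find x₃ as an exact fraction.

145/127

x₁ = 5/(5 + 3) = 5/8.
x₂ = 5/(5/8 + 3) = 40/29.
x₃ = 5/(40/29 + 3) = 145/127.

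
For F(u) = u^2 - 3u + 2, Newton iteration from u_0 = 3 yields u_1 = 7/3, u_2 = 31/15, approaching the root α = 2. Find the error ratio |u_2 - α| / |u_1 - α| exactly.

u_1 - α = 7/3 - 2 = 1/3, so |u_1 - α| = 1/3.
u_2 - α = 31/15 - 2 = 1/15, so |u_2 - α| = 1/15.
Ratio = (1/15) / (1/3) = 1/5.

1/5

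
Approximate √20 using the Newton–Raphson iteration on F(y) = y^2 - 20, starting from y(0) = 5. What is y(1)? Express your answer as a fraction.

9/2

F'(y) = 2y.
F(5) = 5, F'(5) = 10, so y(1) = 5 - 5/10 = 9/2.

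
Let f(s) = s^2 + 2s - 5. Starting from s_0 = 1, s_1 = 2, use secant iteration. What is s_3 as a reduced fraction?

f(1) = -2, f(2) = 3. s_2 = 2 - 3·(2 - 1)/(3 - (-2)) = 7/5.
f(2) = 3, f(7/5) = -6/25. s_3 = (7/5) - (-6/25)·((7/5) - 2)/((-6/25) - 3) = 13/9.

13/9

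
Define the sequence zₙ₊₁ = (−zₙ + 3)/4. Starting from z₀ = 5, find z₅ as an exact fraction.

305/512

z₁ = (−5 + 3)/4 = −1/2.
z₂ = (−(−1/2) + 3)/4 = 7/8.
z₃ = (−(7/8) + 3)/4 = 17/32.
z₄ = (−(17/32) + 3)/4 = 79/128.
z₅ = (−(79/128) + 3)/4 = 305/512.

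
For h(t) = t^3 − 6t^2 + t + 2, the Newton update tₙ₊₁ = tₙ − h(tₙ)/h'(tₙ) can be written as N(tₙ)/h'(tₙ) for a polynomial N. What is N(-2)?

−42

h'(t) = 3t^2 − 12t + 1.
N(t) = t·h'(t) − h(t) = t·(3t^2 − 12t + 1) − (t^3 − 6t^2 + t + 2) = 2t^3 − 6t^2 − 2.
N(-2) = −42.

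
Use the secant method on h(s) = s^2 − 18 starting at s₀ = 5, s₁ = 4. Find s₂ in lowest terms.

h(5) = 7, h(4) = −2. s₂ = 4 − (−2)·(4 − 5)/((−2) − 7) = 38/9.

38/9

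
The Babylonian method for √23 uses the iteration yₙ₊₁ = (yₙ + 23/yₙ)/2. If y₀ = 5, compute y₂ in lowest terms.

y₁ = (5 + 23/5)/2 = 24/5.
y₂ = (24/5 + 23/(24/5))/2 = 1151/240.

1151/240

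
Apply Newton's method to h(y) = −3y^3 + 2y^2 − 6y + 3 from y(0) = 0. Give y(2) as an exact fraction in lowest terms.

h'(y) = −9y^2 + 4y − 6.
h(0) = 3, h'(0) = −6, so y(1) = 0 − 3/(−6) = 1/2.
h(1/2) = 1/8, h'(1/2) = −25/4, so y(2) = (1/2) − (1/8)/(−25/4) = 13/25.

13/25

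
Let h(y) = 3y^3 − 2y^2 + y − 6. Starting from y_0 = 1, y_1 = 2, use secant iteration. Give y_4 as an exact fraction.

h(1) = −4, h(2) = 12. y_2 = 2 − 12·(2 − 1)/(12 − (−4)) = 5/4.
h(2) = 12, h(5/4) = −129/64. y_3 = (5/4) − (−129/64)·((5/4) − 2)/((−129/64) − 12) = 406/299.
h(5/4) = −129/64, h(406/299) = −21890268/26730899. y_4 = (406/299) − (−21890268/26730899)·((406/299) − (5/4))/((−21890268/26730899) − (−129/64)) = 22721446/15870611.

22721446/15870611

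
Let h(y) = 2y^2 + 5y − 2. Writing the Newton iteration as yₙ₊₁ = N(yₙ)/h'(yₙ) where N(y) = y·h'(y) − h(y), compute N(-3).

20

h'(y) = 4y + 5.
N(y) = y·h'(y) − h(y) = y·(4y + 5) − (2y^2 + 5y − 2) = 2y^2 + 2.
N(-3) = 20.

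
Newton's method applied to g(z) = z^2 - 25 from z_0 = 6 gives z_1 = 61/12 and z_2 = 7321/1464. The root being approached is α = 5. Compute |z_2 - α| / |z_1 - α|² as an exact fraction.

z_1 - α = 61/12 - 5 = 1/12, so |z_1 - α| = 1/12.
z_2 - α = 7321/1464 - 5 = 1/1464, so |z_2 - α| = 1/1464.
|z_1 - α|² = 1/144.
Ratio = (1/1464) / (1/144) = 6/61.

6/61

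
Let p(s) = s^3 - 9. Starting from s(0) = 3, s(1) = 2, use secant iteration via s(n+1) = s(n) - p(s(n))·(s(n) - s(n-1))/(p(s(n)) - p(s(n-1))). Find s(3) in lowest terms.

p(3) = 18, p(2) = -1. s(2) = 2 - (-1)·(2 - 3)/((-1) - 18) = 39/19.
p(2) = -1, p(39/19) = -2412/6859. s(3) = (39/19) - (-2412/6859)·((39/19) - 2)/((-2412/6859) - (-1)) = 9255/4447.

9255/4447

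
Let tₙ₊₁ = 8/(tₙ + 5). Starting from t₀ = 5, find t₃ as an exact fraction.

232/185

t₁ = 8/(5 + 5) = 4/5.
t₂ = 8/(4/5 + 5) = 40/29.
t₃ = 8/(40/29 + 5) = 232/185.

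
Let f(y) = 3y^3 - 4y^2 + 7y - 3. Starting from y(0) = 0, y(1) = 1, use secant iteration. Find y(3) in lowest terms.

13/25

f(0) = -3, f(1) = 3. y(2) = 1 - 3·(1 - 0)/(3 - (-3)) = 1/2.
f(1) = 3, f(1/2) = -1/8. y(3) = (1/2) - (-1/8)·((1/2) - 1)/((-1/8) - 3) = 13/25.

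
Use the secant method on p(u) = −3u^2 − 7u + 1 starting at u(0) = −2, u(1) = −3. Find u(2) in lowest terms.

p(−2) = 3, p(−3) = −5. u(2) = (−3) − (−5)·((−3) − (−2))/((−5) − 3) = −19/8.

−19/8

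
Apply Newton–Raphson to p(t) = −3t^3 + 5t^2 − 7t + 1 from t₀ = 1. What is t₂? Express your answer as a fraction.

1/7

p'(t) = −9t^2 + 10t − 7.
p(1) = −4, p'(1) = −6, so t₁ = 1 − (−4)/(−6) = 1/3.
p(1/3) = −8/9, p'(1/3) = −14/3, so t₂ = (1/3) − (−8/9)/(−14/3) = 1/7.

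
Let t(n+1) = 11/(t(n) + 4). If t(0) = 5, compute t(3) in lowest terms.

517/287

t(1) = 11/(5 + 4) = 11/9.
t(2) = 11/(11/9 + 4) = 99/47.
t(3) = 11/(99/47 + 4) = 517/287.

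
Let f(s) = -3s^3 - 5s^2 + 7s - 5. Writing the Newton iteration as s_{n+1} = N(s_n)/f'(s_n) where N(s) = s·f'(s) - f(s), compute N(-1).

6

f'(s) = -9s^2 - 10s + 7.
N(s) = s·f'(s) - f(s) = s·(-9s^2 - 10s + 7) - (-3s^3 - 5s^2 + 7s - 5) = -6s^3 - 5s^2 + 5.
N(-1) = 6.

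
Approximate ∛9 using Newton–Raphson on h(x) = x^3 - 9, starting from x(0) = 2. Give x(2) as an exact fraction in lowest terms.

h'(x) = 3x^2.
h(2) = -1, h'(2) = 12, so x(1) = 2 - (-1)/12 = 25/12.
h(25/12) = 73/1728, h'(25/12) = 625/48, so x(2) = (25/12) - (73/1728)/(625/48) = 23401/11250.

23401/11250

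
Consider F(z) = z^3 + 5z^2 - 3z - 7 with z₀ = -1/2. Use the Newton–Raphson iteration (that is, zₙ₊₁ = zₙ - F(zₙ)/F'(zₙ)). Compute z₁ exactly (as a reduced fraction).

-32/29

F'(z) = 3z^2 + 10z - 3.
F(-1/2) = -35/8, F'(-1/2) = -29/4, so z₁ = (-1/2) - (-35/8)/(-29/4) = -32/29.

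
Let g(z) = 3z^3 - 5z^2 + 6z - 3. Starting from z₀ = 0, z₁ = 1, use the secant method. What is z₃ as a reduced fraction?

g(0) = -3, g(1) = 1. z₂ = 1 - 1·(1 - 0)/(1 - (-3)) = 3/4.
g(1) = 1, g(3/4) = -3/64. z₃ = (3/4) - (-3/64)·((3/4) - 1)/((-3/64) - 1) = 51/67.

51/67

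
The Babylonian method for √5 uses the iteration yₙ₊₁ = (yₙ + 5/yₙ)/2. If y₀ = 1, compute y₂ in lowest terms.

7/3

y₁ = (1 + 5/1)/2 = 3.
y₂ = (3 + 5/3)/2 = 7/3.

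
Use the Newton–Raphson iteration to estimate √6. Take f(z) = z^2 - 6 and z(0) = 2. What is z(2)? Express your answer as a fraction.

f'(z) = 2z.
f(2) = -2, f'(2) = 4, so z(1) = 2 - (-2)/4 = 5/2.
f(5/2) = 1/4, f'(5/2) = 5, so z(2) = (5/2) - (1/4)/5 = 49/20.

49/20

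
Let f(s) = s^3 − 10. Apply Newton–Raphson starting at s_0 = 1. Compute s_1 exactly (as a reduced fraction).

4

f'(s) = 3s^2.
f(1) = −9, f'(1) = 3, so s_1 = 1 − (−9)/3 = 4.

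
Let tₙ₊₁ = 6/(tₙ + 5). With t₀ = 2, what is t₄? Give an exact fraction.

1482/1481

t₁ = 6/(2 + 5) = 6/7.
t₂ = 6/(6/7 + 5) = 42/41.
t₃ = 6/(42/41 + 5) = 246/247.
t₄ = 6/(246/247 + 5) = 1482/1481.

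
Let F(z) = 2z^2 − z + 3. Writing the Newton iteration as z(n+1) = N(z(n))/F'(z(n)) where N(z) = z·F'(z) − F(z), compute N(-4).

F'(z) = 4z − 1.
N(z) = z·F'(z) − F(z) = z·(4z − 1) − (2z^2 − z + 3) = 2z^2 − 3.
N(-4) = 29.

29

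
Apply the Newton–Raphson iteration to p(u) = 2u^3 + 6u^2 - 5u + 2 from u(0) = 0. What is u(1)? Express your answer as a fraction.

p'(u) = 6u^2 + 12u - 5.
p(0) = 2, p'(0) = -5, so u(1) = 0 - 2/(-5) = 2/5.

2/5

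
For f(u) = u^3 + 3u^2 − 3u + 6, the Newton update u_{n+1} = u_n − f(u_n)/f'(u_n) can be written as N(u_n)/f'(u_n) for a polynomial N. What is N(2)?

22

f'(u) = 3u^2 + 6u − 3.
N(u) = u·f'(u) − f(u) = u·(3u^2 + 6u − 3) − (u^3 + 3u^2 − 3u + 6) = 2u^3 + 3u^2 − 6.
N(2) = 22.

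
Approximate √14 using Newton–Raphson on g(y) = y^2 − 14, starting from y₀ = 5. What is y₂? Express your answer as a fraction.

g'(y) = 2y.
g(5) = 11, g'(5) = 10, so y₁ = 5 − 11/10 = 39/10.
g(39/10) = 121/100, g'(39/10) = 39/5, so y₂ = (39/10) − (121/100)/(39/5) = 2921/780.

2921/780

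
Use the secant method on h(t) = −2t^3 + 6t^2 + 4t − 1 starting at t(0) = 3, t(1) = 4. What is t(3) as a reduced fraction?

46348/13253

h(3) = 11, h(4) = −17. t(2) = 4 − (−17)·(4 − 3)/((−17) − 11) = 95/28.
h(4) = −17, h(95/28) = 38709/10976. t(3) = (95/28) − (38709/10976)·((95/28) − 4)/((38709/10976) − (−17)) = 46348/13253.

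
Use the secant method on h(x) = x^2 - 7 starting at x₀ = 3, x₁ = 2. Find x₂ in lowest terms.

h(3) = 2, h(2) = -3. x₂ = 2 - (-3)·(2 - 3)/((-3) - 2) = 13/5.

13/5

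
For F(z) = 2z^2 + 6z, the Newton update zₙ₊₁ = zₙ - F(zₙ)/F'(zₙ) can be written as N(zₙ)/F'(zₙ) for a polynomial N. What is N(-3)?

18

F'(z) = 4z + 6.
N(z) = z·F'(z) - F(z) = z·(4z + 6) - (2z^2 + 6z) = 2z^2.
N(-3) = 18.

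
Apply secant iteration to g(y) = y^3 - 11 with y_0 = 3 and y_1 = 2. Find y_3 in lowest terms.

g(3) = 16, g(2) = -3. y_2 = 2 - (-3)·(2 - 3)/((-3) - 16) = 41/19.
g(2) = -3, g(41/19) = -6528/6859. y_3 = (41/19) - (-6528/6859)·((41/19) - 2)/((-6528/6859) - (-3)) = 3483/1561.

3483/1561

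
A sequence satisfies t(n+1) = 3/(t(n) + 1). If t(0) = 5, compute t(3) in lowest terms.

1

t(1) = 3/(5 + 1) = 1/2.
t(2) = 3/(1/2 + 1) = 2.
t(3) = 3/(2 + 1) = 1.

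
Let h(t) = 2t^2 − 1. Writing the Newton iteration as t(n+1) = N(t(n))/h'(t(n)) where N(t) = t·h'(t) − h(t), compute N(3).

h'(t) = 4t.
N(t) = t·h'(t) − h(t) = t·(4t) − (2t^2 − 1) = 2t^2 + 1.
N(3) = 19.

19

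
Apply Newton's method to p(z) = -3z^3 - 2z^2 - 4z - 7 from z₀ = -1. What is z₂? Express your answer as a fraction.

p'(z) = -9z^2 - 4z - 4.
p(-1) = -2, p'(-1) = -9, so z₁ = (-1) - (-2)/(-9) = -11/9.
p(-11/9) = 92/243, p'(-11/9) = -113/9, so z₂ = (-11/9) - (92/243)/(-113/9) = -3637/3051.

-3637/3051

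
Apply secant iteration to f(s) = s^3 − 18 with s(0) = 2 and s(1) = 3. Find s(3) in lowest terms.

2402/921

f(2) = −10, f(3) = 9. s(2) = 3 − 9·(3 − 2)/(9 − (−10)) = 48/19.
f(3) = 9, f(48/19) = −12870/6859. s(3) = (48/19) − (−12870/6859)·((48/19) − 3)/((−12870/6859) − 9) = 2402/921.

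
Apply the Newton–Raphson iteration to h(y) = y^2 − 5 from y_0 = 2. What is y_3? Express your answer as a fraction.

51841/23184

h'(y) = 2y.
h(2) = −1, h'(2) = 4, so y_1 = 2 − (−1)/4 = 9/4.
h(9/4) = 1/16, h'(9/4) = 9/2, so y_2 = (9/4) − (1/16)/(9/2) = 161/72.
h(161/72) = 1/5184, h'(161/72) = 161/36, so y_3 = (161/72) − (1/5184)/(161/36) = 51841/23184.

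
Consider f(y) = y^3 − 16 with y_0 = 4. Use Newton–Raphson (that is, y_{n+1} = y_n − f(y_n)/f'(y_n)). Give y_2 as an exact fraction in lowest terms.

70/27

f'(y) = 3y^2.
f(4) = 48, f'(4) = 48, so y_1 = 4 − 48/48 = 3.
f(3) = 11, f'(3) = 27, so y_2 = 3 − 11/27 = 70/27.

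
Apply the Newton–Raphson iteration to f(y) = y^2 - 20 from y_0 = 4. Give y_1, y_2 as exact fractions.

f'(y) = 2y.
f(4) = -4, f'(4) = 8, so y_1 = 4 - (-4)/8 = 9/2.
f(9/2) = 1/4, f'(9/2) = 9, so y_2 = (9/2) - (1/4)/9 = 161/36.

y_1 = 9/2, y_2 = 161/36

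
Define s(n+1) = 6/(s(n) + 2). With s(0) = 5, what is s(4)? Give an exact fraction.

s(1) = 6/(5 + 2) = 6/7.
s(2) = 6/(6/7 + 2) = 21/10.
s(3) = 6/(21/10 + 2) = 60/41.
s(4) = 6/(60/41 + 2) = 123/71.

123/71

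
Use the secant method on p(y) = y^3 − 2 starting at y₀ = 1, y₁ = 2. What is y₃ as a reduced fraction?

p(1) = −1, p(2) = 6. y₂ = 2 − 6·(2 − 1)/(6 − (−1)) = 8/7.
p(2) = 6, p(8/7) = −174/343. y₃ = (8/7) − (−174/343)·((8/7) − 2)/((−174/343) − 6) = 75/62.

75/62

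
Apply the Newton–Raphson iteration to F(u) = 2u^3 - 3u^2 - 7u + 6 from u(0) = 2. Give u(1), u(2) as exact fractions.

u(1) = 14/5, u(2) = 7286/2905

F'(u) = 6u^2 - 6u - 7.
F(2) = -4, F'(2) = 5, so u(1) = 2 - (-4)/5 = 14/5.
F(14/5) = 848/125, F'(14/5) = 581/25, so u(2) = (14/5) - (848/125)/(581/25) = 7286/2905.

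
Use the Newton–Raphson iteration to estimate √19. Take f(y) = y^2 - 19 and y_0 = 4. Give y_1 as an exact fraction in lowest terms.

f'(y) = 2y.
f(4) = -3, f'(4) = 8, so y_1 = 4 - (-3)/8 = 35/8.

35/8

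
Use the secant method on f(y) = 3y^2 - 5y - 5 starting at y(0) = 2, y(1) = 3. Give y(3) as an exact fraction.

f(2) = -3, f(3) = 7. y(2) = 3 - 7·(3 - 2)/(7 - (-3)) = 23/10.
f(3) = 7, f(23/10) = -63/100. y(3) = (23/10) - (-63/100)·((23/10) - 3)/((-63/100) - 7) = 257/109.

257/109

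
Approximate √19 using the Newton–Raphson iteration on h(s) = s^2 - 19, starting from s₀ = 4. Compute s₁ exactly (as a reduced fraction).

35/8

h'(s) = 2s.
h(4) = -3, h'(4) = 8, so s₁ = 4 - (-3)/8 = 35/8.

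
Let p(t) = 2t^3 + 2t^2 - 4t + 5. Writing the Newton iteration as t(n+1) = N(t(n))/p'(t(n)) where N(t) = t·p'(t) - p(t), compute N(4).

p'(t) = 6t^2 + 4t - 4.
N(t) = t·p'(t) - p(t) = t·(6t^2 + 4t - 4) - (2t^3 + 2t^2 - 4t + 5) = 4t^3 + 2t^2 - 5.
N(4) = 283.

283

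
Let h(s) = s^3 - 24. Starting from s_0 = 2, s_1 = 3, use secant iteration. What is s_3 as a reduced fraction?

8882/3081

h(2) = -16, h(3) = 3. s_2 = 3 - 3·(3 - 2)/(3 - (-16)) = 54/19.
h(3) = 3, h(54/19) = -7152/6859. s_3 = (54/19) - (-7152/6859)·((54/19) - 3)/((-7152/6859) - 3) = 8882/3081.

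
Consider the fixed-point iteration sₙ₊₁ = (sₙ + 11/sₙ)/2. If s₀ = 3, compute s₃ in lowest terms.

s₁ = (3 + 11/3)/2 = 10/3.
s₂ = (10/3 + 11/(10/3))/2 = 199/60.
s₃ = (199/60 + 11/(199/60))/2 = 79201/23880.

79201/23880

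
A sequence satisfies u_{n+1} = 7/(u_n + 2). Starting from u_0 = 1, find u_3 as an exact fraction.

91/47

u_1 = 7/(1 + 2) = 7/3.
u_2 = 7/(7/3 + 2) = 21/13.
u_3 = 7/(21/13 + 2) = 91/47.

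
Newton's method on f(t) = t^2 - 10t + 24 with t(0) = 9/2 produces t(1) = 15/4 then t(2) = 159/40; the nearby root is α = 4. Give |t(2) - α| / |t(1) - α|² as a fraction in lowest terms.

t(1) - α = 15/4 - 4 = -1/4, so |t(1) - α| = 1/4.
t(2) - α = 159/40 - 4 = -1/40, so |t(2) - α| = 1/40.
|t(1) - α|² = 1/16.
Ratio = (1/40) / (1/16) = 2/5.

2/5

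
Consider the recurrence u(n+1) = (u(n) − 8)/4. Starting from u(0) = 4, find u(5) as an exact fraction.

u(1) = (4 − 8)/4 = −1.
u(2) = ((−1) − 8)/4 = −9/4.
u(3) = ((−9/4) − 8)/4 = −41/16.
u(4) = ((−41/16) − 8)/4 = −169/64.
u(5) = ((−169/64) − 8)/4 = −681/256.

−681/256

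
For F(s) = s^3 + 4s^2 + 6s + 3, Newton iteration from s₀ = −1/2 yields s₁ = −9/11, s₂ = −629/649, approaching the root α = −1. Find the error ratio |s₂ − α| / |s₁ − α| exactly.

s₁ − α = −9/11 − (−1) = −9/11 + 1 = 2/11, so |s₁ − α| = 2/11.
s₂ − α = −629/649 − (−1) = −629/649 + 1 = 20/649, so |s₂ − α| = 20/649.
Ratio = (20/649) / (2/11) = 10/59.

10/59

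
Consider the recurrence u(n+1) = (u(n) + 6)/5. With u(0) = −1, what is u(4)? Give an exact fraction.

187/125

u(1) = ((−1) + 6)/5 = 1.
u(2) = (1 + 6)/5 = 7/5.
u(3) = ((7/5) + 6)/5 = 37/25.
u(4) = ((37/25) + 6)/5 = 187/125.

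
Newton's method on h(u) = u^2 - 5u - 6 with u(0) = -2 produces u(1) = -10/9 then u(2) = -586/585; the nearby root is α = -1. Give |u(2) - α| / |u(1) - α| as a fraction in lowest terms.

u(1) - α = -10/9 - (-1) = -10/9 + 1 = -1/9, so |u(1) - α| = 1/9.
u(2) - α = -586/585 - (-1) = -586/585 + 1 = -1/585, so |u(2) - α| = 1/585.
Ratio = (1/585) / (1/9) = 1/65.

1/65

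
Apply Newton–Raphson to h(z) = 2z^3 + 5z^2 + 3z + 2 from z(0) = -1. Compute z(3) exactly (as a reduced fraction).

-7691/51433

h'(z) = 6z^2 + 10z + 3.
h(-1) = 2, h'(-1) = -1, so z(1) = (-1) - 2/(-1) = 1.
h(1) = 12, h'(1) = 19, so z(2) = 1 - 12/19 = 7/19.
h(7/19) = 26640/6859, h'(7/19) = 2707/361, so z(3) = (7/19) - (26640/6859)/(2707/361) = -7691/51433.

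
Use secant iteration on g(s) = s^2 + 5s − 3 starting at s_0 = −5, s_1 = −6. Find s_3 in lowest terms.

g(−5) = −3, g(−6) = 3. s_2 = (−6) − 3·((−6) − (−5))/(3 − (−3)) = −11/2.
g(−6) = 3, g(−11/2) = −1/4. s_3 = (−11/2) − (−1/4)·((−11/2) − (−6))/((−1/4) − 3) = −72/13.

−72/13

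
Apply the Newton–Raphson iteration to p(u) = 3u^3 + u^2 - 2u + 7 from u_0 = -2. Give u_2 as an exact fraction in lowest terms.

p'(u) = 9u^2 + 2u - 2.
p(-2) = -9, p'(-2) = 30, so u_1 = (-2) - (-9)/30 = -17/10.
p(-17/10) = -1449/1000, p'(-17/10) = 2061/100, so u_2 = (-17/10) - (-1449/1000)/(2061/100) = -1866/1145.

-1866/1145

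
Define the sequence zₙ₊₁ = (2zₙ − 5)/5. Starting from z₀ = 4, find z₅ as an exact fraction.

z₁ = (2·4 − 5)/5 = 3/5.
z₂ = (2·(3/5) − 5)/5 = −19/25.
z₃ = (2·(−19/25) − 5)/5 = −163/125.
z₄ = (2·(−163/125) − 5)/5 = −951/625.
z₅ = (2·(−951/625) − 5)/5 = −5027/3125.

−5027/3125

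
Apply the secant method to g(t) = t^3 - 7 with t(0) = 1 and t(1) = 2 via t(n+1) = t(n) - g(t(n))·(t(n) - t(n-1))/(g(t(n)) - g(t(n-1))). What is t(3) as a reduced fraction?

g(1) = -6, g(2) = 1. t(2) = 2 - 1·(2 - 1)/(1 - (-6)) = 13/7.
g(2) = 1, g(13/7) = -204/343. t(3) = (13/7) - (-204/343)·((13/7) - 2)/((-204/343) - 1) = 1045/547.

1045/547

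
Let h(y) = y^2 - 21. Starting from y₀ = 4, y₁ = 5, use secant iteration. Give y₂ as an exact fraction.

h(4) = -5, h(5) = 4. y₂ = 5 - 4·(5 - 4)/(4 - (-5)) = 41/9.

41/9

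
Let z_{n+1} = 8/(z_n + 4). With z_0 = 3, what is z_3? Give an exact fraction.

z_1 = 8/(3 + 4) = 8/7.
z_2 = 8/(8/7 + 4) = 14/9.
z_3 = 8/(14/9 + 4) = 36/25.

36/25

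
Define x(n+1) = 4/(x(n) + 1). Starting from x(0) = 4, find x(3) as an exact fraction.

x(1) = 4/(4 + 1) = 4/5.
x(2) = 4/(4/5 + 1) = 20/9.
x(3) = 4/(20/9 + 1) = 36/29.

36/29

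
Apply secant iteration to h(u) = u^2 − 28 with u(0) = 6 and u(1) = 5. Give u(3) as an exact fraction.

598/113

h(6) = 8, h(5) = −3. u(2) = 5 − (−3)·(5 − 6)/((−3) − 8) = 58/11.
h(5) = −3, h(58/11) = −24/121. u(3) = (58/11) − (−24/121)·((58/11) − 5)/((−24/121) − (−3)) = 598/113.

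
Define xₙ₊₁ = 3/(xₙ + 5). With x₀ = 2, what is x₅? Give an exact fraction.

x₁ = 3/(2 + 5) = 3/7.
x₂ = 3/(3/7 + 5) = 21/38.
x₃ = 3/(21/38 + 5) = 114/211.
x₄ = 3/(114/211 + 5) = 633/1169.
x₅ = 3/(633/1169 + 5) = 3507/6478.

3507/6478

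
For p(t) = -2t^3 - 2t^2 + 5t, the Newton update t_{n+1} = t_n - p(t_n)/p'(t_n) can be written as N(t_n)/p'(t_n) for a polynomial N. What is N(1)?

p'(t) = -6t^2 - 4t + 5.
N(t) = t·p'(t) - p(t) = t·(-6t^2 - 4t + 5) - (-2t^3 - 2t^2 + 5t) = -4t^3 - 2t^2.
N(1) = -6.

-6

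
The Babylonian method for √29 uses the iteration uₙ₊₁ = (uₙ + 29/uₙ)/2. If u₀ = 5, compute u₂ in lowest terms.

u₁ = (5 + 29/5)/2 = 27/5.
u₂ = (27/5 + 29/(27/5))/2 = 727/135.

727/135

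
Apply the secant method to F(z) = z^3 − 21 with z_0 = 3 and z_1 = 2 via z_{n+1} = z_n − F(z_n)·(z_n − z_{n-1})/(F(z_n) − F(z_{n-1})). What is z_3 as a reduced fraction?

16659/5983

F(3) = 6, F(2) = −13. z_2 = 2 − (−13)·(2 − 3)/((−13) − 6) = 51/19.
F(2) = −13, F(51/19) = −11388/6859. z_3 = (51/19) − (−11388/6859)·((51/19) − 2)/((−11388/6859) − (−13)) = 16659/5983.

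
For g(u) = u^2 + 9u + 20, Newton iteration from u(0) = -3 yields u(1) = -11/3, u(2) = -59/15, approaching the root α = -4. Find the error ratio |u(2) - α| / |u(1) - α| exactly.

1/5

u(1) - α = -11/3 - (-4) = -11/3 + 4 = 1/3, so |u(1) - α| = 1/3.
u(2) - α = -59/15 - (-4) = -59/15 + 4 = 1/15, so |u(2) - α| = 1/15.
Ratio = (1/15) / (1/3) = 1/5.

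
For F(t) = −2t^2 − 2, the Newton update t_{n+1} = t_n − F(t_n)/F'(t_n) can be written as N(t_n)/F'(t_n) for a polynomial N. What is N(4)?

F'(t) = −4t.
N(t) = t·F'(t) − F(t) = t·(−4t) − (−2t^2 − 2) = −2t^2 + 2.
N(4) = −30.

−30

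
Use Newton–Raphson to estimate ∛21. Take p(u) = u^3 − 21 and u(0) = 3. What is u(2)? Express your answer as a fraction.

46559/16875

p'(u) = 3u^2.
p(3) = 6, p'(3) = 27, so u(1) = 3 − 6/27 = 25/9.
p(25/9) = 316/729, p'(25/9) = 625/27, so u(2) = (25/9) − (316/729)/(625/27) = 46559/16875.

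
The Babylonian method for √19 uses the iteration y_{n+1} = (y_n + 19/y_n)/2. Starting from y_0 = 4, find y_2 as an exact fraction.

y_1 = (4 + 19/4)/2 = 35/8.
y_2 = (35/8 + 19/(35/8))/2 = 2441/560.

2441/560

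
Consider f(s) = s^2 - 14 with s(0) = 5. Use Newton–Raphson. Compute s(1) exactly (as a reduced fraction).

39/10

f'(s) = 2s.
f(5) = 11, f'(5) = 10, so s(1) = 5 - 11/10 = 39/10.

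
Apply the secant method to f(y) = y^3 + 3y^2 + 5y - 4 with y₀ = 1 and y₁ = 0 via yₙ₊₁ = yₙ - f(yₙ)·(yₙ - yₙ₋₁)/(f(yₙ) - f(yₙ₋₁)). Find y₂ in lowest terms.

f(1) = 5, f(0) = -4. y₂ = 0 - (-4)·(0 - 1)/((-4) - 5) = 4/9.

4/9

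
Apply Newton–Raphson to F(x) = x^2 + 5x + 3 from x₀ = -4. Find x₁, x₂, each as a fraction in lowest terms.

F'(x) = 2x + 5.
F(-4) = -1, F'(-4) = -3, so x₁ = (-4) - (-1)/(-3) = -13/3.
F(-13/3) = 1/9, F'(-13/3) = -11/3, so x₂ = (-13/3) - (1/9)/(-11/3) = -142/33.

x₁ = -13/3, x₂ = -142/33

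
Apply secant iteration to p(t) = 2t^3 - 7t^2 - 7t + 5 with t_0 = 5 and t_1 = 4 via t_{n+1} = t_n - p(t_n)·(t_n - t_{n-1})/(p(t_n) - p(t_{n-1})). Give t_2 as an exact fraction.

p(5) = 45, p(4) = -7. t_2 = 4 - (-7)·(4 - 5)/((-7) - 45) = 215/52.

215/52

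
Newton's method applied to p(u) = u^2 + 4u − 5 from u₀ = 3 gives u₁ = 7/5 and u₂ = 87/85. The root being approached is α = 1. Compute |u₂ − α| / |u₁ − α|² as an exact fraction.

5/34

u₁ − α = 7/5 − 1 = 2/5, so |u₁ − α| = 2/5.
u₂ − α = 87/85 − 1 = 2/85, so |u₂ − α| = 2/85.
|u₁ − α|² = 4/25.
Ratio = (2/85) / (4/25) = 5/34.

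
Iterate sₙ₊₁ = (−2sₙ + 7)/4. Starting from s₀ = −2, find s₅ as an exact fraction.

81/64

s₁ = (−2·(−2) + 7)/4 = 11/4.
s₂ = (−2·(11/4) + 7)/4 = 3/8.
s₃ = (−2·(3/8) + 7)/4 = 25/16.
s₄ = (−2·(25/16) + 7)/4 = 31/32.
s₅ = (−2·(31/32) + 7)/4 = 81/64.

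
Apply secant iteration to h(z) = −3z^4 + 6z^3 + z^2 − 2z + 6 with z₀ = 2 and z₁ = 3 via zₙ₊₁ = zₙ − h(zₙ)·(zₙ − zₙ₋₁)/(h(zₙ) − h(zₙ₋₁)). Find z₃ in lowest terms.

h(2) = 6, h(3) = −72. z₂ = 3 − (−72)·(3 − 2)/((−72) − 6) = 27/13.
h(3) = −72, h(27/13) = 116880/28561. z₃ = (27/13) − (116880/28561)·((27/13) − 3)/((116880/28561) − (−72)) = 192567/90553.

192567/90553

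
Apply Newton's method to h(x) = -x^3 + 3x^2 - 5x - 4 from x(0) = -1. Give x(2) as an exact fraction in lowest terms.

-7918/13853

h'(x) = -3x^2 + 6x - 5.
h(-1) = 5, h'(-1) = -14, so x(1) = (-1) - 5/(-14) = -9/14.
h(-9/14) = 1975/2744, h'(-9/14) = -1979/196, so x(2) = (-9/14) - (1975/2744)/(-1979/196) = -7918/13853.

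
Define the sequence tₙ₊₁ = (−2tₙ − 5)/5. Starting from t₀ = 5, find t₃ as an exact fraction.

t₁ = (−2·5 − 5)/5 = −3.
t₂ = (−2·(−3) − 5)/5 = 1/5.
t₃ = (−2·(1/5) − 5)/5 = −27/25.

−27/25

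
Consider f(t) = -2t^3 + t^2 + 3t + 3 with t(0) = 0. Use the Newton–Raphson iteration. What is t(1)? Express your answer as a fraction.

-1

f'(t) = -6t^2 + 2t + 3.
f(0) = 3, f'(0) = 3, so t(1) = 0 - 3/3 = -1.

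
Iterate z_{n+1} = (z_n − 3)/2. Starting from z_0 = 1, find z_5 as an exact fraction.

z_1 = (1 − 3)/2 = −1.
z_2 = ((−1) − 3)/2 = −2.
z_3 = ((−2) − 3)/2 = −5/2.
z_4 = ((−5/2) − 3)/2 = −11/4.
z_5 = ((−11/4) − 3)/2 = −23/8.

−23/8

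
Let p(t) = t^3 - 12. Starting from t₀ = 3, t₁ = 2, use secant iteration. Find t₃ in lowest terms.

2763/1201

p(3) = 15, p(2) = -4. t₂ = 2 - (-4)·(2 - 3)/((-4) - 15) = 42/19.
p(2) = -4, p(42/19) = -8220/6859. t₃ = (42/19) - (-8220/6859)·((42/19) - 2)/((-8220/6859) - (-4)) = 2763/1201.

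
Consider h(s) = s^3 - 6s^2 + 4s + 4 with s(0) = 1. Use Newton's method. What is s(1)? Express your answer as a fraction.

8/5

h'(s) = 3s^2 - 12s + 4.
h(1) = 3, h'(1) = -5, so s(1) = 1 - 3/(-5) = 8/5.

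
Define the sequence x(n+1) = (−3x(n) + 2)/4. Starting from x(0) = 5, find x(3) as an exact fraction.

−109/64

x(1) = (−3·5 + 2)/4 = −13/4.
x(2) = (−3·(−13/4) + 2)/4 = 47/16.
x(3) = (−3·(47/16) + 2)/4 = −109/64.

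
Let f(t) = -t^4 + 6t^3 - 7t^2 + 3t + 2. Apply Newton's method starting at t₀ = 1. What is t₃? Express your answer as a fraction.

-250/581

f'(t) = -4t^3 + 18t^2 - 14t + 3.
f(1) = 3, f'(1) = 3, so t₁ = 1 - 3/3 = 0.
f(0) = 2, f'(0) = 3, so t₂ = 0 - 2/3 = -2/3.
f(-2/3) = -412/81, f'(-2/3) = 581/27, so t₃ = (-2/3) - (-412/81)/(581/27) = -250/581.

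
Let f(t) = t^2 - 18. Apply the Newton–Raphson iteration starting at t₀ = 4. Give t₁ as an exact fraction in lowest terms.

f'(t) = 2t.
f(4) = -2, f'(4) = 8, so t₁ = 4 - (-2)/8 = 17/4.

17/4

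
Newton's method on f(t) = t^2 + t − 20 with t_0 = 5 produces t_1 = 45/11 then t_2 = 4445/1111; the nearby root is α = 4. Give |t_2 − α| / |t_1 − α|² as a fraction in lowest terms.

11/101

t_1 − α = 45/11 − 4 = 1/11, so |t_1 − α| = 1/11.
t_2 − α = 4445/1111 − 4 = 1/1111, so |t_2 − α| = 1/1111.
|t_1 − α|² = 1/121.
Ratio = (1/1111) / (1/121) = 11/101.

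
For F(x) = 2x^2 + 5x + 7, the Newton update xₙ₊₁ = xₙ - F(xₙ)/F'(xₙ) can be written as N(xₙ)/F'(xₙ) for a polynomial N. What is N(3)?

11

F'(x) = 4x + 5.
N(x) = x·F'(x) - F(x) = x·(4x + 5) - (2x^2 + 5x + 7) = 2x^2 - 7.
N(3) = 11.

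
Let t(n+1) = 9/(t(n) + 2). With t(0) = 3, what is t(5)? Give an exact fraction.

t(1) = 9/(3 + 2) = 9/5.
t(2) = 9/(9/5 + 2) = 45/19.
t(3) = 9/(45/19 + 2) = 171/83.
t(4) = 9/(171/83 + 2) = 747/337.
t(5) = 9/(747/337 + 2) = 3033/1421.

3033/1421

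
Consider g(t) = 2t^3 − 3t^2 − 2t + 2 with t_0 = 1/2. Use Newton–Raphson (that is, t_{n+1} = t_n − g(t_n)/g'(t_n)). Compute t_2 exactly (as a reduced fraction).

g'(t) = 6t^2 − 6t − 2.
g(1/2) = 1/2, g'(1/2) = −7/2, so t_1 = (1/2) − (1/2)/(−7/2) = 9/14.
g(9/14) = 2/343, g'(9/14) = −331/98, so t_2 = (9/14) − (2/343)/(−331/98) = 2987/4634.

2987/4634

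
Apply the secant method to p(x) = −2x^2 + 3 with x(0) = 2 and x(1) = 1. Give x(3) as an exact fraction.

p(2) = −5, p(1) = 1. x(2) = 1 − 1·(1 − 2)/(1 − (−5)) = 7/6.
p(1) = 1, p(7/6) = 5/18. x(3) = (7/6) − (5/18)·((7/6) − 1)/((5/18) − 1) = 16/13.

16/13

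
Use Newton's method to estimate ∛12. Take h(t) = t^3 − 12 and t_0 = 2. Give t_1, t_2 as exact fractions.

h'(t) = 3t^2.
h(2) = −4, h'(2) = 12, so t_1 = 2 − (−4)/12 = 7/3.
h(7/3) = 19/27, h'(7/3) = 49/3, so t_2 = (7/3) − (19/27)/(49/3) = 1010/441.

t_1 = 7/3, t_2 = 1010/441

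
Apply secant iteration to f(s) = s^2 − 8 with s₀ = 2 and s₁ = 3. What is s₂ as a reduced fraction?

14/5

f(2) = −4, f(3) = 1. s₂ = 3 − 1·(3 − 2)/(1 − (−4)) = 14/5.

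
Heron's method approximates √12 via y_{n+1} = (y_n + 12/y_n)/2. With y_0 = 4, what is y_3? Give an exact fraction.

18817/5432

y_1 = (4 + 12/4)/2 = 7/2.
y_2 = (7/2 + 12/(7/2))/2 = 97/28.
y_3 = (97/28 + 12/(97/28))/2 = 18817/5432.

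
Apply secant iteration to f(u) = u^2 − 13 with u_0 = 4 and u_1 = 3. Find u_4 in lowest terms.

1042/289

f(4) = 3, f(3) = −4. u_2 = 3 − (−4)·(3 − 4)/((−4) − 3) = 25/7.
f(3) = −4, f(25/7) = −12/49. u_3 = (25/7) − (−12/49)·((25/7) − 3)/((−12/49) − (−4)) = 83/23.
f(25/7) = −12/49, f(83/23) = 12/529. u_4 = (83/23) − (12/529)·((83/23) − (25/7))/((12/529) − (−12/49)) = 1042/289.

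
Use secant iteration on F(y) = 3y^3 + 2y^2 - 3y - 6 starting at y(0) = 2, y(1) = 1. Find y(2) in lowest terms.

7/6

F(2) = 20, F(1) = -4. y(2) = 1 - (-4)·(1 - 2)/((-4) - 20) = 7/6.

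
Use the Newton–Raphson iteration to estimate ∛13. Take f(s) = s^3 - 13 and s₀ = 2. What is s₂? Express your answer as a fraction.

35621/15138

f'(s) = 3s^2.
f(2) = -5, f'(2) = 12, so s₁ = 2 - (-5)/12 = 29/12.
f(29/12) = 1925/1728, f'(29/12) = 841/48, so s₂ = (29/12) - (1925/1728)/(841/48) = 35621/15138.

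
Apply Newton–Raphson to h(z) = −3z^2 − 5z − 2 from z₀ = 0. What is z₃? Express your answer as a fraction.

−4118/6305

h'(z) = −6z − 5.
h(0) = −2, h'(0) = −5, so z₁ = 0 − (−2)/(−5) = −2/5.
h(−2/5) = −12/25, h'(−2/5) = −13/5, so z₂ = (−2/5) − (−12/25)/(−13/5) = −38/65.
h(−38/65) = −432/4225, h'(−38/65) = −97/65, so z₃ = (−38/65) − (−432/4225)/(−97/65) = −4118/6305.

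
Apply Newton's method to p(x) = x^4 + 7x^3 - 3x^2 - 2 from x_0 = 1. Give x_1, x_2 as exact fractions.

p'(x) = 4x^3 + 21x^2 - 6x.
p(1) = 3, p'(1) = 19, so x_1 = 1 - 3/19 = 16/19.
p(16/19) = 72414/130321, p'(16/19) = 83872/6859, so x_2 = (16/19) - (72414/130321)/(83872/6859) = 634769/796784.

x_1 = 16/19, x_2 = 634769/796784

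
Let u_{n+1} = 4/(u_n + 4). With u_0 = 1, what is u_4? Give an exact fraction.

29/35

u_1 = 4/(1 + 4) = 4/5.
u_2 = 4/(4/5 + 4) = 5/6.
u_3 = 4/(5/6 + 4) = 24/29.
u_4 = 4/(24/29 + 4) = 29/35.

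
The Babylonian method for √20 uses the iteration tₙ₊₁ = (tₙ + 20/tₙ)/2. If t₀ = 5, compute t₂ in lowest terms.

161/36

t₁ = (5 + 20/5)/2 = 9/2.
t₂ = (9/2 + 20/(9/2))/2 = 161/36.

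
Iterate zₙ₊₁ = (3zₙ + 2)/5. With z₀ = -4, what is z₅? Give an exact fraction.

z₁ = (3·(-4) + 2)/5 = -2.
z₂ = (3·(-2) + 2)/5 = -4/5.
z₃ = (3·(-4/5) + 2)/5 = -2/25.
z₄ = (3·(-2/25) + 2)/5 = 44/125.
z₅ = (3·(44/125) + 2)/5 = 382/625.

382/625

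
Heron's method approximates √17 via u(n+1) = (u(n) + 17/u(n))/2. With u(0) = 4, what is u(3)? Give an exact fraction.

u(1) = (4 + 17/4)/2 = 33/8.
u(2) = (33/8 + 17/(33/8))/2 = 2177/528.
u(3) = (2177/528 + 17/(2177/528))/2 = 9478657/2298912.

9478657/2298912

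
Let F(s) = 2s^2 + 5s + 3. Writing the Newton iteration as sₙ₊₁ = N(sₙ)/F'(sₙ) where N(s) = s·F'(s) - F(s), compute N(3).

15

F'(s) = 4s + 5.
N(s) = s·F'(s) - F(s) = s·(4s + 5) - (2s^2 + 5s + 3) = 2s^2 - 3.
N(3) = 15.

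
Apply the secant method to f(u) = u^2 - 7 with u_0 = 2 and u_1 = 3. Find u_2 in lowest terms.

13/5

f(2) = -3, f(3) = 2. u_2 = 3 - 2·(3 - 2)/(2 - (-3)) = 13/5.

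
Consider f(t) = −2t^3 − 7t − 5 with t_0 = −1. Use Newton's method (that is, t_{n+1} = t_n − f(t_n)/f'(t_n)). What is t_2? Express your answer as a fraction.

f'(t) = −6t^2 − 7.
f(−1) = 4, f'(−1) = −13, so t_1 = (−1) − 4/(−13) = −9/13.
f(−9/13) = 1120/2197, f'(−9/13) = −1669/169, so t_2 = (−9/13) − (1120/2197)/(−1669/169) = −13901/21697.

−13901/21697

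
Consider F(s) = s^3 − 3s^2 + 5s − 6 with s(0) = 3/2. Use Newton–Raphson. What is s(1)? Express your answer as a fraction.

F'(s) = 3s^2 − 6s + 5.
F(3/2) = −15/8, F'(3/2) = 11/4, so s(1) = (3/2) − (−15/8)/(11/4) = 24/11.

24/11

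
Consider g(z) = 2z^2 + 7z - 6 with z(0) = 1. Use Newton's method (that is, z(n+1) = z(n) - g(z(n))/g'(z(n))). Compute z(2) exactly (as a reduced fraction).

g'(z) = 4z + 7.
g(1) = 3, g'(1) = 11, so z(1) = 1 - 3/11 = 8/11.
g(8/11) = 18/121, g'(8/11) = 109/11, so z(2) = (8/11) - (18/121)/(109/11) = 854/1199.

854/1199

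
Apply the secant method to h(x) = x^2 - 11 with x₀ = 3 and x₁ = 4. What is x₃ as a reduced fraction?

h(3) = -2, h(4) = 5. x₂ = 4 - 5·(4 - 3)/(5 - (-2)) = 23/7.
h(4) = 5, h(23/7) = -10/49. x₃ = (23/7) - (-10/49)·((23/7) - 4)/((-10/49) - 5) = 169/51.

169/51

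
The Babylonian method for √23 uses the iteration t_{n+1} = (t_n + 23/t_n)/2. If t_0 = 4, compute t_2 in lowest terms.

t_1 = (4 + 23/4)/2 = 39/8.
t_2 = (39/8 + 23/(39/8))/2 = 2993/624.

2993/624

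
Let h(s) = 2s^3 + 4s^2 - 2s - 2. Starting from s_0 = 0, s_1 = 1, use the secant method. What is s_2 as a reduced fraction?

h(0) = -2, h(1) = 2. s_2 = 1 - 2·(1 - 0)/(2 - (-2)) = 1/2.

1/2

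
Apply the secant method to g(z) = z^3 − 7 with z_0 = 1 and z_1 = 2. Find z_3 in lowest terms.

1045/547

g(1) = −6, g(2) = 1. z_2 = 2 − 1·(2 − 1)/(1 − (−6)) = 13/7.
g(2) = 1, g(13/7) = −204/343. z_3 = (13/7) − (−204/343)·((13/7) − 2)/((−204/343) − 1) = 1045/547.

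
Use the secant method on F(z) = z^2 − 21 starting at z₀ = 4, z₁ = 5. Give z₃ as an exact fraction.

F(4) = −5, F(5) = 4. z₂ = 5 − 4·(5 − 4)/(4 − (−5)) = 41/9.
F(5) = 4, F(41/9) = −20/81. z₃ = (41/9) − (−20/81)·((41/9) − 5)/((−20/81) − 4) = 197/43.

197/43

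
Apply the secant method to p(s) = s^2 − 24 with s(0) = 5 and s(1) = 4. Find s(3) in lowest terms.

p(5) = 1, p(4) = −8. s(2) = 4 − (−8)·(4 − 5)/((−8) − 1) = 44/9.
p(4) = −8, p(44/9) = −8/81. s(3) = (44/9) − (−8/81)·((44/9) − 4)/((−8/81) − (−8)) = 49/10.

49/10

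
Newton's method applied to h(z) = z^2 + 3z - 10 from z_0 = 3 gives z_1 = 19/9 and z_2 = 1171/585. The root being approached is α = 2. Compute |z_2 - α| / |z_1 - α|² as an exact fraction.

9/65

z_1 - α = 19/9 - 2 = 1/9, so |z_1 - α| = 1/9.
z_2 - α = 1171/585 - 2 = 1/585, so |z_2 - α| = 1/585.
|z_1 - α|² = 1/81.
Ratio = (1/585) / (1/81) = 9/65.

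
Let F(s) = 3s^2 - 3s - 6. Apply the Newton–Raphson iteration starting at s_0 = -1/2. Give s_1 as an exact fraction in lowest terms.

-9/8

F'(s) = 6s - 3.
F(-1/2) = -15/4, F'(-1/2) = -6, so s_1 = (-1/2) - (-15/4)/(-6) = -9/8.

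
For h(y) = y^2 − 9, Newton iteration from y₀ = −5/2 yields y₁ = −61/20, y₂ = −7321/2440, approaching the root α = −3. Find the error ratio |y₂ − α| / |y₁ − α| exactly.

1/122

y₁ − α = −61/20 − (−3) = −61/20 + 3 = −1/20, so |y₁ − α| = 1/20.
y₂ − α = −7321/2440 − (−3) = −7321/2440 + 3 = −1/2440, so |y₂ − α| = 1/2440.
Ratio = (1/2440) / (1/20) = 1/122.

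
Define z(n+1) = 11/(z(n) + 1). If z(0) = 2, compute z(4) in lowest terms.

z(1) = 11/(2 + 1) = 11/3.
z(2) = 11/(11/3 + 1) = 33/14.
z(3) = 11/(33/14 + 1) = 154/47.
z(4) = 11/(154/47 + 1) = 517/201.

517/201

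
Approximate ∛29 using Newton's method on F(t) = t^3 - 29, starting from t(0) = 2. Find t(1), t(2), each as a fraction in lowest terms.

t(1) = 15/4, t(2) = 4303/1350

F'(t) = 3t^2.
F(2) = -21, F'(2) = 12, so t(1) = 2 - (-21)/12 = 15/4.
F(15/4) = 1519/64, F'(15/4) = 675/16, so t(2) = (15/4) - (1519/64)/(675/16) = 4303/1350.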